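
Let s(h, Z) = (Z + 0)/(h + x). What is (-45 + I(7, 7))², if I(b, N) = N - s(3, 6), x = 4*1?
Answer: 73984/49 ≈ 1509.9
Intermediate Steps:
x = 4
s(h, Z) = Z/(4 + h) (s(h, Z) = (Z + 0)/(h + 4) = Z/(4 + h))
I(b, N) = -6/7 + N (I(b, N) = N - 6/(4 + 3) = N - 6/7 = -6/7 + N)
(-45 + I(7, 7))² = (-45 + (-6/7 + 7))² = (-45 + 43/7)² = (-272/7)² = 73984/49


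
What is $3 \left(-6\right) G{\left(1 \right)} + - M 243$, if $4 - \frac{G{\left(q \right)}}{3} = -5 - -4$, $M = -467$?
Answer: $113211$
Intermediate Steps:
$G{\left(q \right)} = 15$ ($G{\left(q \right)} = 12 - 3 \left(-5 - -4\right) = 12 - 3 \left(-5 + 4\right) = 12 - -3 = 12 + 3 = 15$)
$3 \left(-6\right) G{\left(1 \right)} + - M 243 = 3 \left(-6\right) 15 + \left(-1\right) \left(-467\right) 243 = \left(-18\right) 15 + 467 \cdot 243 = -270 + 113481 = 113211$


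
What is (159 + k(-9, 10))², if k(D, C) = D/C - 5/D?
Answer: 203889841/8100 ≈ 25172.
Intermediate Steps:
k(D, C) = -5/D + D/C
(159 + k(-9, 10))² = (159 + (-5/(-9) - 9/10))² = (159 + (-5*(-⅑) - 9*⅒))² = (159 + (5/9 - 9/10))² = (159 - 31/90)² = (14279/90)² = 203889841/8100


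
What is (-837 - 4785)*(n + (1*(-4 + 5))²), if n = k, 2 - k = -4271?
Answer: -24028428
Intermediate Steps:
k = 4273 (k = 2 - 1*(-4271) = 2 + 4271 = 4273)
n = 4273
(-837 - 4785)*(n + (1*(-4 + 5))²) = (-837 - 4785)*(4273 + (1*(-4 + 5))²) = -5622*(4273 + (1*1)²) = -5622*(4273 + 1²) = -5622*(4273 + 1) = -5622*4274 = -24028428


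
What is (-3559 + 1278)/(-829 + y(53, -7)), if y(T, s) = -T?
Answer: 2281/882 ≈ 2.5862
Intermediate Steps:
(-3559 + 1278)/(-829 + y(53, -7)) = (-3559 + 1278)/(-829 - 1*53) = -2281/(-829 - 53) = -2281/(-882) = -2281*(-1/882) = 2281/882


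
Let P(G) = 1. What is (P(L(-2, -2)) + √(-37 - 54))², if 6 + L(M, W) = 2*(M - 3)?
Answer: (1 + I*√91)² ≈ -90.0 + 19.079*I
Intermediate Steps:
L(M, W) = -12 + 2*M (L(M, W) = -6 + 2*(M - 3) = -6 + 2*(-3 + M) = -6 + (-6 + 2*M) = -12 + 2*M)
(P(L(-2, -2)) + √(-37 - 54))² = (1 + √(-37 - 54))² = (1 + √(-91))² = (1 + I*√91)²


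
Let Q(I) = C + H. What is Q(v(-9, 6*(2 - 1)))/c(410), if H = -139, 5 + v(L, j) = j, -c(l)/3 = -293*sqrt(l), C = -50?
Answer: -63*sqrt(410)/120130 ≈ -0.010619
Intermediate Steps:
c(l) = 879*sqrt(l) (c(l) = -(-879)*sqrt(l) = 879*sqrt(l))
v(L, j) = -5 + j
Q(I) = -189 (Q(I) = -50 - 139 = -189)
Q(v(-9, 6*(2 - 1)))/c(410) = -189*sqrt(410)/360390 = -63*sqrt(410)/120130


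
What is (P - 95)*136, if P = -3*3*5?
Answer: -19040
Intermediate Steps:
P = -45 (P = -9*5 = -45)
(P - 95)*136 = (-45 - 95)*136 = -140*136 = -19040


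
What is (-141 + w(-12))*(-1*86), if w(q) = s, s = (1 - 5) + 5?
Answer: 12040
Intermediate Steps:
s = 1 (s = -4 + 5 = 1)
w(q) = 1
(-141 + w(-12))*(-1*86) = (-141 + 1)*(-1*86) = -140*(-86) = 12040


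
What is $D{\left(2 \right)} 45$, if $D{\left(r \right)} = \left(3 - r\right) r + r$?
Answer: $180$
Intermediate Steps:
$D{\left(r \right)} = r + r \left(3 - r\right)$ ($D{\left(r \right)} = r \left(3 - r\right) + r = r + r \left(3 - r\right)$)
$D{\left(2 \right)} 45 = 2 \left(4 - 2\right) 45 = 2 \cdot 2 \cdot 45 = 4 \cdot 45 = 180$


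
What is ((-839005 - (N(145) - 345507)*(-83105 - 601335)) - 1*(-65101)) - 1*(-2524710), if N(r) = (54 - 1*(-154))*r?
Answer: -215834349874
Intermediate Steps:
N(r) = 208*r (N(r) = (54 + 154)*r = 208*r)
((-839005 - (N(145) - 345507)*(-83105 - 601335)) - 1*(-65101)) - 1*(-2524710) = ((-839005 - (208*145 - 345507)*(-83105 - 601335)) - 1*(-65101)) - 1*(-2524710) = ((-839005 - (30160 - 345507)*(-684440)) + 65101) + 2524710 = ((-839005 - (-315347)*(-684440)) + 65101) + 2524710 = ((-839005 - 1*215836100680) + 65101) + 2524710 = ((-839005 - 215836100680) + 65101) + 2524710 = (-215836939685 + 65101) + 2524710 = -215836874584 + 2524710 = -215834349874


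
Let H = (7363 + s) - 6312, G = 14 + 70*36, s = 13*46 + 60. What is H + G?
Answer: 4243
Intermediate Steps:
s = 658 (s = 598 + 60 = 658)
G = 2534 (G = 14 + 2520 = 2534)
H = 1709 (H = (7363 + 658) - 6312 = 8021 - 6312 = 1709)
H + G = 1709 + 2534 = 4243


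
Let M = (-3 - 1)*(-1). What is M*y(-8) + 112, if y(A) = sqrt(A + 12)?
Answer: 120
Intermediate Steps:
M = 4 (M = -4*(-1) = 4)
y(A) = sqrt(12 + A)
M*y(-8) + 112 = 4*sqrt(12 - 8) + 112 = 4*sqrt(4) + 112 = 4*2 + 112 = 8 + 112 = 120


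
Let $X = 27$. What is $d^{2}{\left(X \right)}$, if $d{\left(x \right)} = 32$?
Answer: $1024$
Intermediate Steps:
$d^{2}{\left(X \right)} = 32^{2} = 1024$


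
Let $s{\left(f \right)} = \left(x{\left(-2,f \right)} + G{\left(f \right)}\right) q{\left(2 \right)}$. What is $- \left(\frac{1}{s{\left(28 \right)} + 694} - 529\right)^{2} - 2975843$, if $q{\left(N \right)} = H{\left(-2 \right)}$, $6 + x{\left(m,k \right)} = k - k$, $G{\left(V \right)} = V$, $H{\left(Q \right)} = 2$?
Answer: $- \frac{1773187975693}{544644} \approx -3.2557 \cdot 10^{6}$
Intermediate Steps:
$x{\left(m,k \right)} = -6$ ($x{\left(m,k \right)} = -6 + \left(k - k\right) = -6 + 0 = -6$)
$q{\left(N \right)} = 2$
$s{\left(f \right)} = -12 + 2 f$ ($s{\left(f \right)} = \left(-6 + f\right) 2 = -12 + 2 f$)
$- \left(\frac{1}{s{\left(28 \right)} + 694} - 529\right)^{2} - 2975843 = - \left(\frac{1}{\left(-12 + 2 \cdot 28\right) + 694} - 529\right)^{2} - 2975843 = - \left(\frac{1}{\left(-12 + 56\right) + 694} - 529\right)^{2} - 2975843 = - \left(\frac{1}{44 + 694} - 529\right)^{2} - 2975843 = - \left(\frac{1}{738} - 529\right)^{2} - 2975843 = - \left(- \frac{390401}{738}\right)^{2} - 2975843 = \left(-1\right) \frac{152412940801}{544644} - 2975843 = - \frac{152412940801}{544644} - 2975843 = - \frac{1773187975693}{544644}$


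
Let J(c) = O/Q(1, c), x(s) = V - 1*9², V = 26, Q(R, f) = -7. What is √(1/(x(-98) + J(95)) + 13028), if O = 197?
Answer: √4412892198/582 ≈ 114.14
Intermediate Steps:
x(s) = -55 (x(s) = 26 - 1*9² = 26 - 1*81 = 26 - 81 = -55)
J(c) = -197/7 (J(c) = 197/(-7) = 197*(-⅐) = -197/7)
√(1/(x(-98) + J(95)) + 13028) = √(1/(-55 - 197/7) + 13028) = √(1/(-582/7) + 13028) = √(-7/582 + 13028) = √(7582289/582) = √4412892198/582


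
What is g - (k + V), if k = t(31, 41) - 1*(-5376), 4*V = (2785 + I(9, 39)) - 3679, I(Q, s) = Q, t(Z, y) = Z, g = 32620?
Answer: 109737/4 ≈ 27434.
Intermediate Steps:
V = -885/4 (V = ((2785 + 9) - 3679)/4 = (2794 - 3679)/4 = (1/4)*(-885) = -885/4 ≈ -221.25)
k = 5407 (k = 31 - 1*(-5376) = 31 + 5376 = 5407)
g - (k + V) = 32620 - (5407 - 885/4) = 32620 - 1*20743/4 = 32620 - 20743/4 = 109737/4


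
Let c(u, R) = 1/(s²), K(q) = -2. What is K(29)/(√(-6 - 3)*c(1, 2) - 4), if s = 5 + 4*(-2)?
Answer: 72/145 + 6*I/145 ≈ 0.49655 + 0.041379*I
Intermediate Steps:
s = -3 (s = 5 - 8 = -3)
c(u, R) = ⅑ (c(u, R) = 1/((-3)²) = 1/9 = ⅑)
K(29)/(√(-6 - 3)*c(1, 2) - 4) = -2/(√(-6 - 3)*(⅑) - 4) = -2/(√(-9)*(⅑) - 4) = -2/((3*I)*(⅑) - 4) = -2/(I/3 - 4) = -2*9*(-4 - I/3)/145 = -18*(-4 - I/3)/145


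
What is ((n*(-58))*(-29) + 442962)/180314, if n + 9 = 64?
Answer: 267736/90157 ≈ 2.9697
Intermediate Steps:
n = 55 (n = -9 + 64 = 55)
((n*(-58))*(-29) + 442962)/180314 = ((55*(-58))*(-29) + 442962)/180314 = (-3190*(-29) + 442962)*(1/180314) = (92510 + 442962)*(1/180314) = 535472*(1/180314) = 267736/90157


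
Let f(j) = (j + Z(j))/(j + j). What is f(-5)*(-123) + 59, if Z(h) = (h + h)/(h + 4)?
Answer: 241/2 ≈ 120.50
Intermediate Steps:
Z(h) = 2*h/(4 + h) (Z(h) = (2*h)/(4 + h) = 2*h/(4 + h))
f(j) = (j + 2*j/(4 + j))/(2*j) (f(j) = (j + 2*j/(4 + j))/(j + j) = (j + 2*j/(4 + j))/((2*j)) = (j + 2*j/(4 + j))*(1/(2*j)) = (j + 2*j/(4 + j))/(2*j))
f(-5)*(-123) + 59 = ((6 - 5)/(2*(4 - 5)))*(-123) + 59 = ((½)*1/(-1))*(-123) + 59 = ((½)*(-1)*1)*(-123) + 59 = -½*(-123) + 59 = 123/2 + 59 = 241/2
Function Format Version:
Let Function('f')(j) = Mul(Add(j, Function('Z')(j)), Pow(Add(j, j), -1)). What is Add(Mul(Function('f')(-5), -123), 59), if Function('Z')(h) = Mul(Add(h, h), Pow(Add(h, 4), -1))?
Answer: Rational(241, 2) ≈ 120.50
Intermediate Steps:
Function('Z')(h) = Mul(2, h, Pow(Add(4, h), -1)) (Function('Z')(h) = Mul(Mul(2, h), Pow(Add(4, h), -1)) = Mul(2, h, Pow(Add(4, h), -1)))
Function('f')(j) = Mul(Rational(1, 2), Pow(j, -1), Add(j, Mul(2, j, Pow(Add(4, j), -1)))) (Function('f')(j) = Mul(Add(j, Mul(2, j, Pow(Add(4, j), -1))), Pow(Add(j, j), -1)) = Mul(Add(j, Mul(2, j, Pow(Add(4, j), -1))), Pow(Mul(2, j), -1)) = Mul(Add(j, Mul(2, j, Pow(Add(4, j), -1))), Mul(Rational(1, 2), Pow(j, -1))) = Mul(Rational(1, 2), Pow(j, -1), Add(j, Mul(2, j, Pow(Add(4, j), -1)))))
Add(Mul(Function('f')(-5), -123), 59) = Add(Mul(Mul(Rational(1, 2), Pow(Add(4, -5), -1), Add(6, -5)), -123), 59) = Add(Mul(Mul(Rational(1, 2), Pow(-1, -1), 1), -123), 59) = Add(Mul(Mul(Rational(1, 2), -1, 1), -123), 59) = Add(Mul(Rational(-1, 2), -123), 59) = Add(Rational(123, 2), 59) = Rational(241, 2)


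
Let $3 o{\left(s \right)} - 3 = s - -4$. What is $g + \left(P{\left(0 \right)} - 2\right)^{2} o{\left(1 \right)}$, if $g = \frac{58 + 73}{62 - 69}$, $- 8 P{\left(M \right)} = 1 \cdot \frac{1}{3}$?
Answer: $- \frac{11489}{1512} \approx -7.5985$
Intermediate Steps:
$P{\left(M \right)} = - \frac{1}{24}$ ($P{\left(M \right)} = - \frac{1 \cdot \frac{1}{3}}{8} = \left(- \frac{1}{8}\right) \frac{1}{3} = - \frac{1}{24}$)
$o{\left(s \right)} = \frac{7}{3} + \frac{s}{3}$ ($o{\left(s \right)} = 1 + \frac{s - -4}{3} = 1 + \frac{s + 4}{3} = 1 + \frac{4 + s}{3} = 1 + \left(\frac{4}{3} + \frac{s}{3}\right) = \frac{7}{3} + \frac{s}{3}$)
$g = - \frac{131}{7}$ ($g = \frac{131}{-7} = 131 \left(- \frac{1}{7}\right) = - \frac{131}{7} \approx -18.714$)
$g + \left(P{\left(0 \right)} - 2\right)^{2} o{\left(1 \right)} = - \frac{131}{7} + \left(- \frac{1}{24} - 2\right)^{2} \left(\frac{7}{3} + \frac{1}{3} \cdot 1\right) = - \frac{131}{7} + \left(- \frac{49}{24}\right)^{2} \left(\frac{7}{3} + \frac{1}{3}\right) = - \frac{131}{7} + \frac{2401}{576} \cdot \frac{8}{3} = - \frac{131}{7} + \frac{2401}{216} = - \frac{11489}{1512}$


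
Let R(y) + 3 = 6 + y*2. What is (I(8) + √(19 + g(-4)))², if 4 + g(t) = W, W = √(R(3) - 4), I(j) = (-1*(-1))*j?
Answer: (8 + √(15 + √5))² ≈ 147.66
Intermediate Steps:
R(y) = 3 + 2*y (R(y) = -3 + (6 + y*2) = -3 + (6 + 2*y) = 3 + 2*y)
I(j) = j (I(j) = 1*j = j)
W = √5 (W = √((3 + 2*3) - 4) = √((3 + 6) - 4) = √(9 - 4) = √5 ≈ 2.2361)
g(t) = -4 + √5
(I(8) + √(19 + g(-4)))² = (8 + √(19 + (-4 + √5)))² = (8 + √(15 + √5))²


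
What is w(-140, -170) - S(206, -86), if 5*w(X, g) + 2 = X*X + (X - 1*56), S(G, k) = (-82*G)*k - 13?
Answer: -7244093/5 ≈ -1.4488e+6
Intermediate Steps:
S(G, k) = -13 - 82*G*k (S(G, k) = -82*G*k - 13 = -13 - 82*G*k)
w(X, g) = -58/5 + X/5 + X²/5 (w(X, g) = -⅖ + (X*X + (X - 1*56))/5 = -⅖ + (X² + (X - 56))/5 = -⅖ + (X² + (-56 + X))/5 = -⅖ + (-56 + X + X²)/5 = -⅖ + (-56/5 + X/5 + X²/5) = -58/5 + X/5 + X²/5)
w(-140, -170) - S(206, -86) = (-58/5 + (⅕)*(-140) + (⅕)*(-140)²) - (-13 - 82*206*(-86)) = (-58/5 - 28 + (⅕)*19600) - (-13 + 1452712) = (-58/5 - 28 + 3920) - 1*1452699 = 19402/5 - 1452699 = -7244093/5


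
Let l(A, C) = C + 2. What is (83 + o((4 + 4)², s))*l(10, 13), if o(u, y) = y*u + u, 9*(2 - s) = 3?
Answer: 3805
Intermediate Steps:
s = 5/3 (s = 2 - ⅑*3 = 2 - ⅓ = 5/3 ≈ 1.6667)
o(u, y) = u + u*y (o(u, y) = u*y + u = u + u*y)
l(A, C) = 2 + C
(83 + o((4 + 4)², s))*l(10, 13) = (83 + (4 + 4)²*(1 + 5/3))*(2 + 13) = (83 + 8²*(8/3))*15 = (83 + 64*(8/3))*15 = (83 + 512/3)*15 = (761/3)*15 = 3805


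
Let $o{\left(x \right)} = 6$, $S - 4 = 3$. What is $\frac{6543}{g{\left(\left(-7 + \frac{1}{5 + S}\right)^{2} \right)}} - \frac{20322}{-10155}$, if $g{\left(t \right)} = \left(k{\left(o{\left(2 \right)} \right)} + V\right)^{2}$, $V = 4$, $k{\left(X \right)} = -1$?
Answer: $\frac{2467669}{3385} \approx 729.0$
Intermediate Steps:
$S = 7$ ($S = 4 + 3 = 7$)
$g{\left(t \right)} = 9$ ($g{\left(t \right)} = \left(-1 + 4\right)^{2} = 3^{2} = 9$)
$\frac{6543}{g{\left(\left(-7 + \frac{1}{5 + S}\right)^{2} \right)}} - \frac{20322}{-10155} = \frac{6543}{9} - \frac{20322}{-10155} = 6543 \cdot \frac{1}{9} - - \frac{6774}{3385} = 727 + \frac{6774}{3385} = \frac{2467669}{3385}$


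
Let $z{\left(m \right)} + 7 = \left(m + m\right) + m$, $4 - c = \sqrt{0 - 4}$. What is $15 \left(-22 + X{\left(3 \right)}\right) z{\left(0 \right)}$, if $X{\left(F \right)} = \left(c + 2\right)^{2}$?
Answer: $-1050 + 2520 i \approx -1050.0 + 2520.0 i$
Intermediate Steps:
$c = 4 - 2 i$ ($c = 4 - \sqrt{0 - 4} = 4 - \sqrt{-4} = 4 - 2 i \approx 4.0 - 2.0 i$)
$X{\left(F \right)} = \left(6 - 2 i\right)^{2}$ ($X{\left(F \right)} = \left(\left(4 - 2 i\right) + 2\right)^{2} = \left(6 - 2 i\right)^{2}$)
$z{\left(m \right)} = -7 + 3 m$ ($z{\left(m \right)} = -7 + \left(\left(m + m\right) + m\right) = -7 + \left(2 m + m\right) = -7 + 3 m$)
$15 \left(-22 + X{\left(3 \right)}\right) z{\left(0 \right)} = 15 \left(-22 + \left(32 - 24 i\right)\right) \left(-7 + 3 \cdot 0\right) = 15 \left(10 - 24 i\right) \left(-7 + 0\right) = \left(150 - 360 i\right) \left(-7\right) = -1050 + 2520 i$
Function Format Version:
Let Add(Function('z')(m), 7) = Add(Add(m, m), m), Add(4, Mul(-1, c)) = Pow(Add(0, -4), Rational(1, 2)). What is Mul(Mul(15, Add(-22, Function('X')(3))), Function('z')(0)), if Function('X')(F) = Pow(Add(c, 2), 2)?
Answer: Add(-1050, Mul(2520, I)) ≈ Add(-1050.0, Mul(2520.0, I))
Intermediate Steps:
c = Add(4, Mul(-2, I)) (c = Add(4, Mul(-1, Pow(Add(0, -4), Rational(1, 2)))) = Add(4, Mul(-1, Pow(-4, Rational(1, 2)))) = Add(4, Mul(-1, Mul(2, I))) = Add(4, Mul(-2, I)) ≈ Add(4.0000, Mul(-2.0000, I)))
Function('X')(F) = Pow(Add(6, Mul(-2, I)), 2) (Function('X')(F) = Pow(Add(Add(4, Mul(-2, I)), 2), 2) = Pow(Add(6, Mul(-2, I)), 2))
Function('z')(m) = Add(-7, Mul(3, m)) (Function('z')(m) = Add(-7, Add(Add(m, m), m)) = Add(-7, Add(Mul(2, m), m)) = Add(-7, Mul(3, m)))
Mul(Mul(15, Add(-22, Function('X')(3))), Function('z')(0)) = Mul(Mul(15, Add(-22, Add(32, Mul(-24, I)))), Add(-7, Mul(3, 0))) = Mul(Mul(15, Add(10, Mul(-24, I))), Add(-7, 0)) = Mul(Add(150, Mul(-360, I)), -7) = Add(-1050, Mul(2520, I))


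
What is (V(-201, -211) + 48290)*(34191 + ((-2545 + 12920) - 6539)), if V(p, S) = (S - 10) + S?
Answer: 1819896166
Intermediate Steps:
V(p, S) = -10 + 2*S (V(p, S) = (-10 + S) + S = -10 + 2*S)
(V(-201, -211) + 48290)*(34191 + ((-2545 + 12920) - 6539)) = ((-10 + 2*(-211)) + 48290)*(34191 + ((-2545 + 12920) - 6539)) = ((-10 - 422) + 48290)*(34191 + (10375 - 6539)) = (-432 + 48290)*(34191 + 3836) = 47858*38027 = 1819896166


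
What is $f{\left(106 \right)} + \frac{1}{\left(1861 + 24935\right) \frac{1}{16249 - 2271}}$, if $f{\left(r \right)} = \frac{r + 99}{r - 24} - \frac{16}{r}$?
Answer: $\frac{35146}{12243} \approx 2.8707$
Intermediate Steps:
$f{\left(r \right)} = - \frac{16}{r} + \frac{99 + r}{-24 + r}$ ($f{\left(r \right)} = \frac{99 + r}{-24 + r} - \frac{16}{r} = - \frac{16}{r} + \frac{99 + r}{-24 + r}$)
$f{\left(106 \right)} + \frac{1}{\left(1861 + 24935\right) \frac{1}{16249 - 2271}} = \frac{384 + 106^{2} + 83 \cdot 106}{106 \left(-24 + 106\right)} + \frac{1}{\left(1861 + 24935\right) \frac{1}{16249 - 2271}} = \frac{384 + 11236 + 8798}{106 \cdot 82} + \frac{1}{26796 \cdot \frac{1}{13978}} = \frac{1}{106} \cdot \frac{1}{82} \cdot 20418 + \frac{1}{26796 \cdot \frac{1}{13978}} = \frac{249}{106} + \frac{1}{\frac{462}{241}} = \frac{249}{106} + \frac{241}{462} = \frac{35146}{12243}$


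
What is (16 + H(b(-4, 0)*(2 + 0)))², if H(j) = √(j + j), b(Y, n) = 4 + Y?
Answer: 256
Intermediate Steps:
H(j) = √2*√j (H(j) = √(2*j) = √2*√j)
(16 + H(b(-4, 0)*(2 + 0)))² = (16 + √2*√((4 - 4)*(2 + 0)))² = (16 + √2*√(0*2))² = (16 + √2*√0)² = (16 + √2*0)² = (16 + 0)² = 16² = 256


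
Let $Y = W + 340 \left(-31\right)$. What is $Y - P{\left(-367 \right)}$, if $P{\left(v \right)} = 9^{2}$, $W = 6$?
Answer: $-10615$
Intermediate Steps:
$P{\left(v \right)} = 81$
$Y = -10534$ ($Y = 6 + 340 \left(-31\right) = 6 - 10540 = -10534$)
$Y - P{\left(-367 \right)} = -10534 - 81 = -10615$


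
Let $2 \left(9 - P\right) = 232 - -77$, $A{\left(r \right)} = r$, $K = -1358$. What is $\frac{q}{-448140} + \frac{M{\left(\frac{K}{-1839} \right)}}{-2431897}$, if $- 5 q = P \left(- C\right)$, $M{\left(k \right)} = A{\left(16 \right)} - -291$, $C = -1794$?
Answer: $- \frac{2183775509}{18725606900} \approx -0.11662$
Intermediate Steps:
$M{\left(k \right)} = 307$ ($M{\left(k \right)} = 16 - -291 = 16 + 291 = 307$)
$P = - \frac{291}{2}$ ($P = 9 - \frac{232 - -77}{2} = 9 - \frac{232 + 77}{2} = 9 - \frac{309}{2} = - \frac{291}{2} \approx -145.5$)
$q = \frac{261027}{5}$ ($q = - \frac{\left(- \frac{291}{2}\right) \left(\left(-1\right) \left(-1794\right)\right)}{5} = - \frac{\left(- \frac{291}{2}\right) 1794}{5} = \left(- \frac{1}{5}\right) \left(-261027\right) = \frac{261027}{5} \approx 52205.0$)
$\frac{q}{-448140} + \frac{M{\left(\frac{K}{-1839} \right)}}{-2431897} = \frac{261027}{5 \left(-448140\right)} + \frac{307}{-2431897} = \frac{261027}{5} \left(- \frac{1}{448140}\right) + 307 \left(- \frac{1}{2431897}\right) = - \frac{897}{7700} - \frac{307}{2431897} = - \frac{2183775509}{18725606900}$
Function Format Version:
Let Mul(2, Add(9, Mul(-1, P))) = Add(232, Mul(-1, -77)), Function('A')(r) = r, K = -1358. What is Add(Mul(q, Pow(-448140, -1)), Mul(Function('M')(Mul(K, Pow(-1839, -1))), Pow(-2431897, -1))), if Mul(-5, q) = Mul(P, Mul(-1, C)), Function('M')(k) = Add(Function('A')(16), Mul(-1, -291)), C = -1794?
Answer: Rational(-2183775509, 18725606900) ≈ -0.11662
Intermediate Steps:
Function('M')(k) = 307 (Function('M')(k) = Add(16, Mul(-1, -291)) = Add(16, 291) = 307)
P = Rational(-291, 2) (P = Add(9, Mul(Rational(-1, 2), Add(232, Mul(-1, -77)))) = Add(9, Mul(Rational(-1, 2), Add(232, 77))) = Add(9, Mul(Rational(-1, 2), 309)) = Add(9, Rational(-309, 2)) = Rational(-291, 2) ≈ -145.50)
q = Rational(261027, 5) (q = Mul(Rational(-1, 5), Mul(Rational(-291, 2), Mul(-1, -1794))) = Mul(Rational(-1, 5), Mul(Rational(-291, 2), 1794)) = Mul(Rational(-1, 5), -261027) = Rational(261027, 5) ≈ 52205.)
Add(Mul(q, Pow(-448140, -1)), Mul(Function('M')(Mul(K, Pow(-1839, -1))), Pow(-2431897, -1))) = Add(Mul(Rational(261027, 5), Pow(-448140, -1)), Mul(307, Pow(-2431897, -1))) = Add(Mul(Rational(261027, 5), Rational(-1, 448140)), Mul(307, Rational(-1, 2431897))) = Add(Rational(-897, 7700), Rational(-307, 2431897)) = Rational(-2183775509, 18725606900)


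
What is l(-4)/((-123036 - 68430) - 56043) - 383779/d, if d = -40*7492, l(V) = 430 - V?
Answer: 94858695391/74173497120 ≈ 1.2789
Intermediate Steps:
d = -299680
l(-4)/((-123036 - 68430) - 56043) - 383779/d = (430 - 1*(-4))/((-123036 - 68430) - 56043) - 383779/(-299680) = (430 + 4)/(-191466 - 56043) - 383779*(-1/299680) = 434/(-247509) + 383779/299680 = 434*(-1/247509) + 383779/299680 = -434/247509 + 383779/299680 = 94858695391/74173497120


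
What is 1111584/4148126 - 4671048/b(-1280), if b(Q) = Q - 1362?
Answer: 4844758115244/2739837223 ≈ 1768.3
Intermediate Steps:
b(Q) = -1362 + Q
1111584/4148126 - 4671048/b(-1280) = 1111584/4148126 - 4671048/(-1362 - 1280) = 1111584*(1/4148126) - 4671048/(-2642) = 555792/2074063 - 4671048*(-1/2642) = 555792/2074063 + 2335524/1321 = 4844758115244/2739837223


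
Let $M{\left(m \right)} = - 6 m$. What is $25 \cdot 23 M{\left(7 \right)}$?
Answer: $-24150$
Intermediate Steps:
$25 \cdot 23 M{\left(7 \right)} = 25 \cdot 23 \left(\left(-6\right) 7\right) = 575 \left(-42\right) = -24150$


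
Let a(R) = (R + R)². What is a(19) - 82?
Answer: 1362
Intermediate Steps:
a(R) = 4*R² (a(R) = (2*R)² = 4*R²)
a(19) - 82 = 4*19² - 82 = 4*361 - 82 = 1444 - 82 = 1362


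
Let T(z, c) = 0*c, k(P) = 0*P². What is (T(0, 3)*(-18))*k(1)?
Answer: 0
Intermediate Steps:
k(P) = 0
T(z, c) = 0
(T(0, 3)*(-18))*k(1) = (0*(-18))*0 = 0*0 = 0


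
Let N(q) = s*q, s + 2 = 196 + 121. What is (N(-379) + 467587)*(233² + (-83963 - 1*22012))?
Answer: -17997168572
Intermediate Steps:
s = 315 (s = -2 + (196 + 121) = -2 + 317 = 315)
N(q) = 315*q
(N(-379) + 467587)*(233² + (-83963 - 1*22012)) = (315*(-379) + 467587)*(233² + (-83963 - 1*22012)) = (-119385 + 467587)*(54289 + (-83963 - 22012)) = 348202*(54289 - 105975) = 348202*(-51686) = -17997168572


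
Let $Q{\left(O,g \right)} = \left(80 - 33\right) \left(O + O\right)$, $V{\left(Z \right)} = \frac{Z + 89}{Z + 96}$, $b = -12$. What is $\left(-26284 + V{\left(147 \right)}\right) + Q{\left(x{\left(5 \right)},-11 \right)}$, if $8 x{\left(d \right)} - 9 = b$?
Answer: $- \frac{25581367}{972} \approx -26318.0$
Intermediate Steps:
$x{\left(d \right)} = - \frac{3}{8}$ ($x{\left(d \right)} = \frac{9}{8} + \frac{1}{8} \left(-12\right) = \frac{9}{8} - \frac{3}{2} = - \frac{3}{8}$)
$V{\left(Z \right)} = \frac{89 + Z}{96 + Z}$
$Q{\left(O,g \right)} = 94 O$ ($Q{\left(O,g \right)} = 47 \cdot 2 O = 94 O$)
$\left(-26284 + V{\left(147 \right)}\right) + Q{\left(x{\left(5 \right)},-11 \right)} = \left(-26284 + \frac{89 + 147}{96 + 147}\right) + 94 \left(- \frac{3}{8}\right) = \left(-26284 + \frac{1}{243} \cdot 236\right) - \frac{141}{4} = \left(-26284 + \frac{236}{243}\right) - \frac{141}{4} = - \frac{6386776}{243} - \frac{141}{4} = - \frac{25581367}{972}$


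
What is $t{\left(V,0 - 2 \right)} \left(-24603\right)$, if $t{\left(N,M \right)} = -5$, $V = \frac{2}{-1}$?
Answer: $123015$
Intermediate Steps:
$V = -2$ ($V = 2 \left(-1\right) = -2$)
$t{\left(V,0 - 2 \right)} \left(-24603\right) = \left(-5\right) \left(-24603\right) = 123015$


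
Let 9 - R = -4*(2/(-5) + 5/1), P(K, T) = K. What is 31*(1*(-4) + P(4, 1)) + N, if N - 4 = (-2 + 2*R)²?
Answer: 69796/25 ≈ 2791.8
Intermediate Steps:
R = 137/5 (R = 9 - (-4)*(2/(-5) + 5/1) = 9 - (-4)*(2*(-⅕) + 5*1) = 9 - (-4)*(-⅖ + 5) = 9 - (-4)*23/5 = 9 - 1*(-92/5) = 9 + 92/5 = 137/5 ≈ 27.400)
N = 69796/25 (N = 4 + (-2 + 2*(137/5))² = 4 + (-2 + 274/5)² = 4 + (264/5)² = 4 + 69696/25 = 69796/25 ≈ 2791.8)
31*(1*(-4) + P(4, 1)) + N = 31*(1*(-4) + 4) + 69796/25 = 31*(-4 + 4) + 69796/25 = 31*0 + 69796/25 = 0 + 69796/25 = 69796/25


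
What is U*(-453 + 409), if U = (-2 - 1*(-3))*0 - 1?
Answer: 44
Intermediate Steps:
U = -1 (U = (-2 + 3)*0 - 1 = 1*0 - 1 = 0 - 1 = -1)
U*(-453 + 409) = -(-453 + 409) = -1*(-44) = 44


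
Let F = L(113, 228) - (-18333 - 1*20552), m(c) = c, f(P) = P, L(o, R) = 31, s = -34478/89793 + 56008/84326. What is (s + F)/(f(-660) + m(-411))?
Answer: -1217642891062/33510282309 ≈ -36.336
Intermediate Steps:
s = 8767498/31288779 (s = -34478*1/89793 + 56008*(1/84326) = -34478/89793 + 28004/42163 = 8767498/31288779 ≈ 0.28021)
F = 38916 (F = 31 - (-18333 - 1*20552) = 31 - (-18333 - 20552) = 31 - 1*(-38885) = 31 + 38885 = 38916)
(s + F)/(f(-660) + m(-411)) = (8767498/31288779 + 38916)/(-660 - 411) = (1217642891062/31288779)/(-1071) = (1217642891062/31288779)*(-1/1071) = -1217642891062/33510282309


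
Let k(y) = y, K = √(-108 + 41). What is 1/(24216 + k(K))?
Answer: 24216/586414723 - I*√67/586414723 ≈ 4.1295e-5 - 1.3958e-8*I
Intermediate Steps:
K = I*√67 (K = √(-67) = I*√67 ≈ 8.1853*I)
1/(24216 + k(K)) = 1/(24216 + I*√67)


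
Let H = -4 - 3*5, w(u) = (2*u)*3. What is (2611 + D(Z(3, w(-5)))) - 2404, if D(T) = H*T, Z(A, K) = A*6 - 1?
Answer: -116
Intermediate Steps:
w(u) = 6*u
Z(A, K) = -1 + 6*A (Z(A, K) = 6*A - 1 = -1 + 6*A)
H = -19 (H = -4 - 15 = -19)
D(T) = -19*T
(2611 + D(Z(3, w(-5)))) - 2404 = (2611 - 19*(-1 + 6*3)) - 2404 = (2611 - 19*(-1 + 18)) - 2404 = (2611 - 19*17) - 2404 = (2611 - 323) - 2404 = 2288 - 2404 = -116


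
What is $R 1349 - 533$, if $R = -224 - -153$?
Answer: $-96312$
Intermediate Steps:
$R = -71$ ($R = -224 + 153 = -71$)
$R 1349 - 533 = \left(-71\right) 1349 - 533 = -95779 - 533 = -96312$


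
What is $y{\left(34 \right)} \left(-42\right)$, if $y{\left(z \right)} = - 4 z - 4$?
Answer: $5880$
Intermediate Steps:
$y{\left(z \right)} = -4 - 4 z$
$y{\left(34 \right)} \left(-42\right) = \left(-4 - 136\right) \left(-42\right) = \left(-140\right) \left(-42\right) = 5880$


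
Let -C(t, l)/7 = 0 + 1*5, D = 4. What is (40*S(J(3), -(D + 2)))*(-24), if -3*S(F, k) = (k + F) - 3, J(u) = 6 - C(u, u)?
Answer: 10240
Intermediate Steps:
C(t, l) = -35 (C(t, l) = -7*(0 + 1*5) = -7*(0 + 5) = -7*5 = -35)
J(u) = 41 (J(u) = 6 - 1*(-35) = 6 + 35 = 41)
S(F, k) = 1 - F/3 - k/3 (S(F, k) = -((k + F) - 3)/3 = -((F + k) - 3)/3 = -(-3 + F + k)/3 = 1 - F/3 - k/3)
(40*S(J(3), -(D + 2)))*(-24) = (40*(1 - ⅓*41 - (-1)*(4 + 2)/3))*(-24) = (40*(1 - 41/3 - (-1)*6/3))*(-24) = (40*(1 - 41/3 - ⅓*(-6)))*(-24) = (40*(1 - 41/3 + 2))*(-24) = (40*(-32/3))*(-24) = -1280/3*(-24) = 10240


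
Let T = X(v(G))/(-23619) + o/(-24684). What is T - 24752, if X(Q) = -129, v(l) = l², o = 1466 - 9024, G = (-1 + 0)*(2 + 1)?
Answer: -2405086062859/97168566 ≈ -24752.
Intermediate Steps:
G = -3 (G = -1*3 = -3)
o = -7558
T = 30282773/97168566 (T = -129/(-23619) - 7558/(-24684) = -129*(-1/23619) - 7558*(-1/24684) = 43/7873 + 3779/12342 = 30282773/97168566 ≈ 0.31165)
T - 24752 = 30282773/97168566 - 24752 = -2405086062859/97168566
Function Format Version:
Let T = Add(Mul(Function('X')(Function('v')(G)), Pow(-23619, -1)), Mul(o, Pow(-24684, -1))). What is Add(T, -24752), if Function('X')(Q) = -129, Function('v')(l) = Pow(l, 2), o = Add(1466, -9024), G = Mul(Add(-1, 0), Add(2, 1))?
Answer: Rational(-2405086062859, 97168566) ≈ -24752.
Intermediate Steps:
G = -3 (G = Mul(-1, 3) = -3)
o = -7558
T = Rational(30282773, 97168566) (T = Add(Mul(-129, Pow(-23619, -1)), Mul(-7558, Pow(-24684, -1))) = Add(Mul(-129, Rational(-1, 23619)), Mul(-7558, Rational(-1, 24684))) = Add(Rational(43, 7873), Rational(3779, 12342)) = Rational(30282773, 97168566) ≈ 0.31165)
Add(T, -24752) = Add(Rational(30282773, 97168566), -24752) = Rational(-2405086062859, 97168566)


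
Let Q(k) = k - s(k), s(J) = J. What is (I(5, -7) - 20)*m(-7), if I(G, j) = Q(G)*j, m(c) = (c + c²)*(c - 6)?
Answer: 10920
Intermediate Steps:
Q(k) = 0 (Q(k) = k - k = 0)
m(c) = (-6 + c)*(c + c²) (m(c) = (c + c²)*(-6 + c) = (-6 + c)*(c + c²))
I(G, j) = 0 (I(G, j) = 0*j = 0)
(I(5, -7) - 20)*m(-7) = (0 - 20)*(-7*(-6 + (-7)² - 5*(-7))) = -(-140)*(-6 + 49 + 35) = -(-140)*78 = -20*(-546) = 10920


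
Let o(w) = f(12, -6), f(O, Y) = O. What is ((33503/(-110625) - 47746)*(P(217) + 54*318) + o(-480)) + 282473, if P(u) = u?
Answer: -91816313516792/110625 ≈ -8.2998e+8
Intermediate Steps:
o(w) = 12
((33503/(-110625) - 47746)*(P(217) + 54*318) + o(-480)) + 282473 = ((33503/(-110625) - 47746)*(217 + 54*318) + 12) + 282473 = ((33503*(-1/110625) - 47746)*(217 + 17172) + 12) + 282473 = ((-33503/110625 - 47746)*17389 + 12) + 282473 = (-5281934753/110625*17389 + 12) + 282473 = (-91847563419917/110625 + 12) + 282473 = -91847562092417/110625 + 282473 = -91816313516792/110625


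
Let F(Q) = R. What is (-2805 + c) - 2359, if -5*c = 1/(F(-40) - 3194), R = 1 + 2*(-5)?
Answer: -82701459/16015 ≈ -5164.0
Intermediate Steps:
R = -9 (R = 1 - 10 = -9)
F(Q) = -9
c = 1/16015 (c = -1/(5*(-9 - 3194)) = -1/5/(-3203) = -1/5*(-1/3203) = 1/16015 ≈ 6.2441e-5)
(-2805 + c) - 2359 = (-2805 + 1/16015) - 2359 = -44922074/16015 - 2359 = -82701459/16015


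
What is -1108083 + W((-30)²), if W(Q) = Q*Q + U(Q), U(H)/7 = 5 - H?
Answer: -304348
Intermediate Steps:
U(H) = 35 - 7*H (U(H) = 7*(5 - H) = 35 - 7*H)
W(Q) = 35 + Q² - 7*Q (W(Q) = Q*Q + (35 - 7*Q) = Q² + (35 - 7*Q) = 35 + Q² - 7*Q)
-1108083 + W((-30)²) = -1108083 + (35 + ((-30)²)² - 7*(-30)²) = -1108083 + (35 + 900² - 7*900) = -1108083 + (35 + 810000 - 6300) = -1108083 + 803735 = -304348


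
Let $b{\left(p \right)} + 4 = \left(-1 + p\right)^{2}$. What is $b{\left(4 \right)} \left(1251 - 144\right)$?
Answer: $5535$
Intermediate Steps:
$b{\left(p \right)} = -4 + \left(-1 + p\right)^{2}$
$b{\left(4 \right)} \left(1251 - 144\right) = \left(-4 + \left(-1 + 4\right)^{2}\right) \left(1251 - 144\right) = \left(-4 + 3^{2}\right) 1107 = \left(-4 + 9\right) 1107 = 5 \cdot 1107 = 5535$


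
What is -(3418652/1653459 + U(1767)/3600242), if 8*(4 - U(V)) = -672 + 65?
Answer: -98464852670573/47622820296624 ≈ -2.0676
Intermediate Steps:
U(V) = 639/8 (U(V) = 4 - (-672 + 65)/8 = 4 - 1/8*(-607) = 4 + 607/8 = 639/8)
-(3418652/1653459 + U(1767)/3600242) = -(3418652/1653459 + (639/8)/3600242) = -(3418652*(1/1653459) + (639/8)*(1/3600242)) = -(3418652/1653459 + 639/28801936) = -1*98464852670573/47622820296624 = -98464852670573/47622820296624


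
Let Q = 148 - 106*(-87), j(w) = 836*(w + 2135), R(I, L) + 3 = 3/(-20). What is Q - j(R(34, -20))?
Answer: -8864283/5 ≈ -1.7729e+6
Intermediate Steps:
R(I, L) = -63/20 (R(I, L) = -3 + 3/(-20) = -3 + 3*(-1/20) = -3 - 3/20 = -63/20)
j(w) = 1784860 + 836*w (j(w) = 836*(2135 + w) = 1784860 + 836*w)
Q = 9370 (Q = 148 + 9222 = 9370)
Q - j(R(34, -20)) = 9370 - (1784860 + 836*(-63/20)) = 9370 - (1784860 - 13167/5) = 9370 - 1*8911133/5 = 9370 - 8911133/5 = -8864283/5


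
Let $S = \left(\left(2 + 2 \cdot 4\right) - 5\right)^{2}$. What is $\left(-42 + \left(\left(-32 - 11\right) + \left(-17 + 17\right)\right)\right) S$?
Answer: $-2125$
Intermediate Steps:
$S = 25$ ($S = \left(\left(2 + 8\right) - 5\right)^{2} = \left(10 - 5\right)^{2} = 5^{2} = 25$)
$\left(-42 + \left(\left(-32 - 11\right) + \left(-17 + 17\right)\right)\right) S = \left(-42 + \left(\left(-32 - 11\right) + \left(-17 + 17\right)\right)\right) 25 = \left(-42 + \left(-43 + 0\right)\right) 25 = \left(-42 - 43\right) 25 = \left(-85\right) 25 = -2125$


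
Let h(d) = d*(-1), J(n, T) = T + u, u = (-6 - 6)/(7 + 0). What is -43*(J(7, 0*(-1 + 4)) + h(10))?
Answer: 3526/7 ≈ 503.71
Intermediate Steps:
u = -12/7 ≈ -1.7143
J(n, T) = -12/7 + T (J(n, T) = T - 12/7 = -12/7 + T)
h(d) = -d
-43*(J(7, 0*(-1 + 4)) + h(10)) = -43*((-12/7 + 0*(-1 + 4)) - 1*10) = -43*((-12/7 + 0*3) - 10) = -43*((-12/7 + 0) - 10) = -43*(-12/7 - 10) = -43*(-82/7) = 3526/7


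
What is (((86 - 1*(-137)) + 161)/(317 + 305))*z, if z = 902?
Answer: 173184/311 ≈ 556.86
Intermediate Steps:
(((86 - 1*(-137)) + 161)/(317 + 305))*z = (((86 - 1*(-137)) + 161)/(317 + 305))*902 = (((86 + 137) + 161)/622)*902 = ((223 + 161)*(1/622))*902 = (384*(1/622))*902 = (192/311)*902 = 173184/311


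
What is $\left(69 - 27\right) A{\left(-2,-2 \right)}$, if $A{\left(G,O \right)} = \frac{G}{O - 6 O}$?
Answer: $- \frac{42}{5} \approx -8.4$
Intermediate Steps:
$A{\left(G,O \right)} = - \frac{G}{5 O}$ ($A{\left(G,O \right)} = \frac{G}{\left(-5\right) O} = G \left(- \frac{1}{5 O}\right) = - \frac{G}{5 O}$)
$\left(69 - 27\right) A{\left(-2,-2 \right)} = \left(69 - 27\right) \left(\left(- \frac{1}{5}\right) \left(-2\right) \frac{1}{-2}\right) = 42 \left(\left(- \frac{1}{5}\right) \left(-2\right) \left(- \frac{1}{2}\right)\right) = 42 \left(- \frac{1}{5}\right) = - \frac{42}{5}$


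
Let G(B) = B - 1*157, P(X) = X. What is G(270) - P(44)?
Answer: 69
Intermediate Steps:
G(B) = -157 + B (G(B) = B - 157 = -157 + B)
G(270) - P(44) = (-157 + 270) - 1*44 = 113 - 44 = 69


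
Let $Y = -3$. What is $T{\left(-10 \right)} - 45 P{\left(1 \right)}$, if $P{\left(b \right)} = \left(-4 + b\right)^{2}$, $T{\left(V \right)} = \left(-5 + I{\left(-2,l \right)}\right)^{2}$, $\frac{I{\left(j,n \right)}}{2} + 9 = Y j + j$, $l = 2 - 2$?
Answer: $-180$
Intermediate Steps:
$l = 0$ ($l = 2 - 2 = 0$)
$I{\left(j,n \right)} = -18 - 4 j$ ($I{\left(j,n \right)} = -18 + 2 \left(- 3 j + j\right) = -18 + 2 \left(- 2 j\right) = -18 - 4 j$)
$T{\left(V \right)} = 225$ ($T{\left(V \right)} = \left(-5 - 10\right)^{2} = \left(-15\right)^{2} = 225$)
$T{\left(-10 \right)} - 45 P{\left(1 \right)} = 225 - 45 \left(-4 + 1\right)^{2} = 225 - 45 \left(-3\right)^{2} = 225 - 405 = -180$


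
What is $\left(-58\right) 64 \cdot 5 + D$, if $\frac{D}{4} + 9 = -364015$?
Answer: $-1474656$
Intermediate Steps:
$D = -1456096$ ($D = -36 + 4 \left(-364015\right) = -36 - 1456060 = -1456096$)
$\left(-58\right) 64 \cdot 5 + D = \left(-58\right) 64 \cdot 5 - 1456096 = \left(-3712\right) 5 - 1456096 = -18560 - 1456096 = -1474656$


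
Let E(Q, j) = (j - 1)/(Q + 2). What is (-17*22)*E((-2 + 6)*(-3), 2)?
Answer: 187/5 ≈ 37.400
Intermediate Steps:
E(Q, j) = (-1 + j)/(2 + Q)
(-17*22)*E((-2 + 6)*(-3), 2) = (-17*22)*((-1 + 2)/(2 + (-2 + 6)*(-3))) = -374/(2 + 4*(-3)) = -374/(2 - 12) = -374/(-10) = -(-187)/5 = -374*(-⅒) = 187/5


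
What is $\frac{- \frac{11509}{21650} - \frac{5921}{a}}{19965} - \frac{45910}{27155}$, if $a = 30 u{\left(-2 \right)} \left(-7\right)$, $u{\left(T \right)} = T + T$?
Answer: $- \frac{333458130768751}{197190643419000} \approx -1.691$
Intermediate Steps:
$u{\left(T \right)} = 2 T$
$a = 840$ ($a = 30 \cdot 2 \left(-2\right) \left(-7\right) = 30 \left(-4\right) \left(-7\right) = \left(-120\right) \left(-7\right) = 840$)
$\frac{- \frac{11509}{21650} - \frac{5921}{a}}{19965} - \frac{45910}{27155} = \frac{- \frac{11509}{21650} - \frac{5921}{840}}{19965} - \frac{45910}{27155} = \left(\left(-11509\right) \frac{1}{21650} - \frac{5921}{840}\right) \frac{1}{19965} - \frac{9182}{5431} = \left(- \frac{11509}{21650} - \frac{5921}{840}\right) \frac{1}{19965} - \frac{9182}{5431} = \left(- \frac{13785721}{1818600}\right) \frac{1}{19965} - \frac{9182}{5431} = - \frac{13785721}{36308349000} - \frac{9182}{5431} = - \frac{333458130768751}{197190643419000}$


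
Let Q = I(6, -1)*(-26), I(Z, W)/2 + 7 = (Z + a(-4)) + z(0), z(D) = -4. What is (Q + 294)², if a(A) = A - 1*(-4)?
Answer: 306916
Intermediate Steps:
a(A) = 4 + A (a(A) = A + 4 = 4 + A)
I(Z, W) = -22 + 2*Z (I(Z, W) = -14 + 2*((Z + (4 - 4)) - 4) = -14 + 2*((Z + 0) - 4) = -14 + 2*(Z - 4) = -14 + 2*(-4 + Z) = -14 + (-8 + 2*Z) = -22 + 2*Z)
Q = 260 (Q = (-22 + 2*6)*(-26) = (-22 + 12)*(-26) = -10*(-26) = 260)
(Q + 294)² = (260 + 294)² = 554² = 306916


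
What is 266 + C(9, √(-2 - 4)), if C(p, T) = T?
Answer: 266 + I*√6 ≈ 266.0 + 2.4495*I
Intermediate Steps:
266 + C(9, √(-2 - 4)) = 266 + √(-2 - 4) = 266 + √(-6) = 266 + I*√6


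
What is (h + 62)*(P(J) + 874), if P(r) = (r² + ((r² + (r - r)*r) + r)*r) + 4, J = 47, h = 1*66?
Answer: 13967232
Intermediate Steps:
h = 66
P(r) = 4 + r² + r*(r + r²) (P(r) = (r² + ((r² + 0*r) + r)*r) + 4 = (r² + ((r² + 0) + r)*r) + 4 = (r² + (r² + r)*r) + 4 = (r² + (r + r²)*r) + 4 = (r² + r*(r + r²)) + 4 = 4 + r² + r*(r + r²))
(h + 62)*(P(J) + 874) = (66 + 62)*((4 + 47³ + 2*47²) + 874) = 128*((4 + 103823 + 2*2209) + 874) = 128*((4 + 103823 + 4418) + 874) = 128*(108245 + 874) = 128*109119 = 13967232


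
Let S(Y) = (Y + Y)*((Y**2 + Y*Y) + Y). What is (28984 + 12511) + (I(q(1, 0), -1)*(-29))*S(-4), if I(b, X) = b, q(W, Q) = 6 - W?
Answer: 73975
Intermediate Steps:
S(Y) = 2*Y*(Y + 2*Y**2) (S(Y) = (2*Y)*((Y**2 + Y**2) + Y) = (2*Y)*(2*Y**2 + Y) = (2*Y)*(Y + 2*Y**2) = 2*Y*(Y + 2*Y**2))
(28984 + 12511) + (I(q(1, 0), -1)*(-29))*S(-4) = (28984 + 12511) + ((6 - 1*1)*(-29))*((-4)**2*(2 + 4*(-4))) = 41495 + ((6 - 1)*(-29))*(16*(2 - 16)) = 41495 + (5*(-29))*(16*(-14)) = 41495 - 145*(-224) = 41495 + 32480 = 73975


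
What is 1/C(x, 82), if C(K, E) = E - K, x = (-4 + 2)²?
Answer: 1/78 ≈ 0.012821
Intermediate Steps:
x = 4 (x = (-2)² = 4)
1/C(x, 82) = 1/(82 - 1*4) = 1/(82 - 4) = 1/78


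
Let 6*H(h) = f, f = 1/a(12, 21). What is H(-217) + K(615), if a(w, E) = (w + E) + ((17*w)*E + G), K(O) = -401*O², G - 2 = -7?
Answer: -3923960317199/25872 ≈ -1.5167e+8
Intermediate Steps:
G = -5 (G = 2 - 7 = -5)
a(w, E) = -5 + E + w + 17*E*w (a(w, E) = (w + E) + ((17*w)*E - 5) = (E + w) + (17*E*w - 5) = (E + w) + (-5 + 17*E*w) = -5 + E + w + 17*E*w)
f = 1/4312 (f = 1/(-5 + 21 + 12 + 17*21*12) = 1/(-5 + 21 + 12 + 4284) = 1/4312 ≈ 0.00023191)
H(h) = 1/25872 (H(h) = (⅙)*(1/4312) = 1/25872)
H(-217) + K(615) = 1/25872 - 401*615² = 1/25872 - 401*378225 = 1/25872 - 151668225 = -3923960317199/25872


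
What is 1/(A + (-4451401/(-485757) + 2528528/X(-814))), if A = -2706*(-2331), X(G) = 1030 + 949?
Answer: 961313103/6064898260907933 ≈ 1.5850e-7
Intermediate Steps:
X(G) = 1979
A = 6307686
1/(A + (-4451401/(-485757) + 2528528/X(-814))) = 1/(6307686 + (-4451401/(-485757) + 2528528/1979)) = 1/(6307686 + (-4451401*(-1/485757) + 2528528*(1/1979))) = 1/(6307686 + (4451401/485757 + 2528528/1979)) = 1/(6307686 + 1237059498275/961313103) = 1/(6064898260907933/961313103) = 961313103/6064898260907933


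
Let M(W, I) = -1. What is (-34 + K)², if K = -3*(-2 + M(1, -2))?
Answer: 625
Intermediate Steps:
K = 9 (K = -3*(-2 - 1) = -3*(-3) = 9)
(-34 + K)² = (-34 + 9)² = (-25)² = 625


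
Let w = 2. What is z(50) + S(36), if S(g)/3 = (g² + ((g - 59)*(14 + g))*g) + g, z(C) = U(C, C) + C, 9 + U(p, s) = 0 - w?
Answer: -120165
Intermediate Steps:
U(p, s) = -11 (U(p, s) = -9 + (0 - 1*2) = -9 + (0 - 2) = -9 - 2 = -11)
z(C) = -11 + C
S(g) = 3*g + 3*g² + 3*g*(-59 + g)*(14 + g) (S(g) = 3*((g² + ((g - 59)*(14 + g))*g) + g) = 3*((g² + ((-59 + g)*(14 + g))*g) + g) = 3*((g² + g*(-59 + g)*(14 + g)) + g) = 3*(g + g² + g*(-59 + g)*(14 + g)) = 3*g + 3*g² + 3*g*(-59 + g)*(14 + g))
z(50) + S(36) = (-11 + 50) + 3*36*(-825 + 36² - 44*36) = 39 + 3*36*(-825 + 1296 - 1584) = 39 + 3*36*(-1113) = 39 - 120204 = -120165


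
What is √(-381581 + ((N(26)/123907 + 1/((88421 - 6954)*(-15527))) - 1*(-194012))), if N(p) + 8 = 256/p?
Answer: I*√778714040883364764887076289481057134/2037550921534219 ≈ 433.09*I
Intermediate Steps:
N(p) = -8 + 256/p
√(-381581 + ((N(26)/123907 + 1/((88421 - 6954)*(-15527))) - 1*(-194012))) = √(-381581 + (((-8 + 256/26)/123907 + 1/((88421 - 6954)*(-15527))) - 1*(-194012))) = √(-381581 + (((-8 + 256*(1/26))*(1/123907) - 1/15527/81467) + 194012)) = √(-381581 + (((-8 + 128/13)*(1/123907) + (1/81467)*(-1/15527)) + 194012)) = √(-381581 + (((24/13)*(1/123907) - 1/1264938109) + 194012)) = √(-381581 + ((24/1610791 - 1/1264938109) + 194012)) = √(-381581 + (30356903825/2037550921534219 + 194012)) = √(-381581 + 395309329419053800453/2037550921534219) = √(-382181388770895019786/2037550921534219) = I*√778714040883364764887076289481057134/2037550921534219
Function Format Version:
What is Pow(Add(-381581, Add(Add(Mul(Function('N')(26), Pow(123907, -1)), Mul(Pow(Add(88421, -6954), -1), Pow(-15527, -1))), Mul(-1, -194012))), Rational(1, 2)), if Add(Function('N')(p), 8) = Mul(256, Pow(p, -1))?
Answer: Mul(Rational(1, 2037550921534219), I, Pow(778714040883364764887076289481057134, Rational(1, 2))) ≈ Mul(433.09, I)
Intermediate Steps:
Function('N')(p) = Add(-8, Mul(256, Pow(p, -1)))
Pow(Add(-381581, Add(Add(Mul(Function('N')(26), Pow(123907, -1)), Mul(Pow(Add(88421, -6954), -1), Pow(-15527, -1))), Mul(-1, -194012))), Rational(1, 2)) = Pow(Add(-381581, Add(Add(Mul(Add(-8, Mul(256, Pow(26, -1))), Pow(123907, -1)), Mul(Pow(Add(88421, -6954), -1), Pow(-15527, -1))), Mul(-1, -194012))), Rational(1, 2)) = Pow(Add(-381581, Add(Add(Mul(Add(-8, Mul(256, Rational(1, 26))), Rational(1, 123907)), Mul(Pow(81467, -1), Rational(-1, 15527))), 194012)), Rational(1, 2)) = Pow(Add(-381581, Add(Add(Mul(Add(-8, Rational(128, 13)), Rational(1, 123907)), Mul(Rational(1, 81467), Rational(-1, 15527))), 194012)), Rational(1, 2)) = Pow(Add(-381581, Add(Add(Mul(Rational(24, 13), Rational(1, 123907)), Rational(-1, 1264938109)), 194012)), Rational(1, 2)) = Pow(Add(-381581, Add(Add(Rational(24, 1610791), Rational(-1, 1264938109)), 194012)), Rational(1, 2)) = Pow(Add(-381581, Add(Rational(30356903825, 2037550921534219), 194012)), Rational(1, 2)) = Pow(Add(-381581, Rational(395309329419053800453, 2037550921534219)), Rational(1, 2)) = Pow(Rational(-382181388770895019786, 2037550921534219), Rational(1, 2)) = Mul(Rational(1, 2037550921534219), I, Pow(778714040883364764887076289481057134, Rational(1, 2)))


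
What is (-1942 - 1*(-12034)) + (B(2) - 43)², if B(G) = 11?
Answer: 11116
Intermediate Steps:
(-1942 - 1*(-12034)) + (B(2) - 43)² = (-1942 - 1*(-12034)) + (11 - 43)² = (-1942 + 12034) + (-32)² = 10092 + 1024 = 11116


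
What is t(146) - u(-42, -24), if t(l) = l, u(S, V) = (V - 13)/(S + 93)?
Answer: 7483/51 ≈ 146.73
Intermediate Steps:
u(S, V) = (-13 + V)/(93 + S)
t(146) - u(-42, -24) = 146 - (-13 - 24)/(93 - 42) = 146 - (-37)/51 = 146 - 1*(-37/51) = 146 + 37/51 = 7483/51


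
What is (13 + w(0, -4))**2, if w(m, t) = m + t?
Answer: 81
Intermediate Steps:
(13 + w(0, -4))**2 = (13 + (0 - 4))**2 = (13 - 4)**2 = 9**2 = 81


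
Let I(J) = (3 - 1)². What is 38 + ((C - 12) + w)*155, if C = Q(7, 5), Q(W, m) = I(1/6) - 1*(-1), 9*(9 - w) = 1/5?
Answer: 3101/9 ≈ 344.56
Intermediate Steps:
w = 404/45 (w = 9 - 1/(9*5) = 9 - ⅑*⅕ = 9 - 1/45 = 404/45 ≈ 8.9778)
I(J) = 4 (I(J) = 2² = 4)
Q(W, m) = 5 (Q(W, m) = 4 - 1*(-1) = 4 + 1 = 5)
C = 5
38 + ((C - 12) + w)*155 = 38 + ((5 - 12) + 404/45)*155 = 38 + (-7 + 404/45)*155 = 38 + (89/45)*155 = 38 + 2759/9 = 3101/9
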